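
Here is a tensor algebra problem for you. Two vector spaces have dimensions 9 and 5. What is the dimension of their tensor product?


The dimension of a tensor product is the product of dimensions.
dim(V) = 9, dim(W) = 5
dim(V (x) W) = 9 * 5 = 45

45


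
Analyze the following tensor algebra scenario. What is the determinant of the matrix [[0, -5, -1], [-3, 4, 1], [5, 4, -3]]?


Expanding along the first row, det(A) = a11*M_11 - a12*M_12 + a13*M_13, where M_1j is the (1,j) minor.
Minor M_11 = 4*-3 - 1*4 = -16
Minor M_12 = -3*-3 - 1*5 = 4
Minor M_13 = -3*4 - 4*5 = -32
det = 0*(-16) - -5*(4) + -1*(-32)
    = 0 - -20 + 32
    = 52

52


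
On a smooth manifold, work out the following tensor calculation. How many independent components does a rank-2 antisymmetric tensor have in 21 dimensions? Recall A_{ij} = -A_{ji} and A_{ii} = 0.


An antisymmetric rank-2 tensor satisfies A_{ij} = -A_{ji}, so diagonal entries are zero.
The independent components are the upper-triangular entries: C(n, 2) = n(n-1)/2.
n = 21
C(21, 2) = 21 * 20 / 2 = 420 / 2 = 210

210


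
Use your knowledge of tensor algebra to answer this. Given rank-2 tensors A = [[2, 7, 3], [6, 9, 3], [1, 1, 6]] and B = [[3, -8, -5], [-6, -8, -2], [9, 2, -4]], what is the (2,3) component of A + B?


Tensor addition is component-wise: (A + B)_{ij} = A_{ij} + B_{ij}.
A_{23} = 3
B_{23} = -2
(A + B)_{23} = 3 + -2 = 1

1


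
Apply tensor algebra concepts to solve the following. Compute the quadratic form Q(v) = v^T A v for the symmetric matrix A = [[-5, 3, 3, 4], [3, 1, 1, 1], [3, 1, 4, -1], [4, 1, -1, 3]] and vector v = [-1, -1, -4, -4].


First compute Av:
(Av)_1 = -5*-1 + 3*-1 + 3*-4 + 4*-4 = -26
(Av)_2 = 3*-1 + 1*-1 + 1*-4 + 1*-4 = -12
(Av)_3 = 3*-1 + 1*-1 + 4*-4 + -1*-4 = -16
(Av)_4 = 4*-1 + 1*-1 + -1*-4 + 3*-4 = -13
Av = [-26, -12, -16, -13]
Then v^T (Av) = -1*-26 + -1*-12 + -4*-16 + -4*-13
= 26 + 12 + 64 + 52 = 154

154


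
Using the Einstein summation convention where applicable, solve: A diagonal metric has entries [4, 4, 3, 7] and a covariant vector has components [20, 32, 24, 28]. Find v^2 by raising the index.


To raise an index with a diagonal metric: v^i = v_i / g_{ii}.
For index 2: v_2 = 32, g_{22} = 4
v^2 = 32 / 4 = 8

8


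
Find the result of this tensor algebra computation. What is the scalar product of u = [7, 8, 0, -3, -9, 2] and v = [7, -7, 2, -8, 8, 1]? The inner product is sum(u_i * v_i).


The inner product u . v = sum of u_i * v_i.
Term-by-term: 7 * 7, 8 * -7, 0 * 2, -3 * -8, -9 * 8, 2 * 1
Products: 49, -56, 0, 24, -72, 2
Sum = 49 + -56 + 0 + 24 + -72 + 2 = -53

-53


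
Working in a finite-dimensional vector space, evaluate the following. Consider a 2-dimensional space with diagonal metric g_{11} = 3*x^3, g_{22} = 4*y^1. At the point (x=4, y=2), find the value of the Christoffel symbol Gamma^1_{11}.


For a diagonal metric, Gamma^k_{ij} = (1/2) g^{kk} (dg_{ik}/dx_j + dg_{jk}/dx_i - dg_{ij}/dx_k).
The metric is diagonal, so g_{ab} = 0 for a != b.
At the given point: g_{11} = 192, g_{22} = 8
g^{11} = 1/192
dg_{11}/dx_1 = dg_{11}/dx_1 = 144
dg_{11}/dx_1 = dg_{11}/dx_1 = 144
dg_{11}/dx_1 = dg_{11}/dx_1 = 144
Numerator = 144 + 144 - 144 = 144
Gamma^1_{11} = 144 / (2 * 192) = 3/8

3/8


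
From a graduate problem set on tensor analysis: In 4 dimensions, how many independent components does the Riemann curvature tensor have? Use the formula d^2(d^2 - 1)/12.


The Riemann tensor in d dimensions has d^2(d^2 - 1)/12 independent components.
d = 4, so d^2 = 16
d^2 - 1 = 15
d^2(d^2 - 1) = 16 * 15 = 240
Divide by 12: 240 / 12 = 20

20


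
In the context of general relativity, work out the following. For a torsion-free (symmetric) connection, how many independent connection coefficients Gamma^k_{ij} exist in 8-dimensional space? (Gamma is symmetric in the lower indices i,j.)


Christoffel symbols Gamma^k_{ij} are symmetric in i,j, so there are d * d(d+1)/2 independent symbols.
d = 8
d(d+1)/2 = 8 * 9 / 2 = 36
Total = 8 * 36 = 288

288


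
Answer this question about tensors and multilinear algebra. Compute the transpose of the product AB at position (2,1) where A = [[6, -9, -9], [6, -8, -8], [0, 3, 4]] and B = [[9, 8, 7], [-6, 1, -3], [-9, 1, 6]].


(AB)^T_{ij} = (AB)_{ji} = sum_k A_{jk} B_{ki}.
For i=2, j=1 we need (AB)_{12}:
A_{11} * B_{12} = 6 * 8 = 48
A_{12} * B_{22} = -9 * 1 = -9
A_{13} * B_{32} = -9 * 1 = -9
Sum = 48 + -9 + -9 = 30

30


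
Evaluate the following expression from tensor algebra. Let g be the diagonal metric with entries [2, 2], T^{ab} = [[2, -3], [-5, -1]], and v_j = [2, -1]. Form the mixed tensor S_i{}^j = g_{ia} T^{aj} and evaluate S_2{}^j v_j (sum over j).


Step 1: lower the first index. For a diagonal metric, g_{ia} T^{aj} = g_{ii} T^{ij} (no sum on i).
g_{22} = 2
S_2{}^1 = 2 * T^{21} = 2 * -5 = -10
S_2{}^2 = 2 * T^{22} = 2 * -1 = -2
Step 2: contract S_2{}^j with v_j.
S_2{}^1 * v_1 = -10 * 2 = -20
S_2{}^2 * v_2 = -2 * -1 = 2
Result = -20 + 2 = -18

-18


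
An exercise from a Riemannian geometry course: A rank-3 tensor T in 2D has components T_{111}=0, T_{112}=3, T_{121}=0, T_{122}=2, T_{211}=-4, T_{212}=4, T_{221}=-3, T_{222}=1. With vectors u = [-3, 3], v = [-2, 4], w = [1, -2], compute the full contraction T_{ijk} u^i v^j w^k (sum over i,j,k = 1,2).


S = sum over i,j,k of T_{ijk} u_i v_j w_k. Expanding all 8 terms:
T_{111}*u_1*v_1*w_1 = 0*-3*-2*1 = 0  (running total: 0)
T_{112}*u_1*v_1*w_2 = 3*-3*-2*-2 = -36  (running total: -36)
T_{121}*u_1*v_2*w_1 = 0*-3*4*1 = 0  (running total: -36)
T_{122}*u_1*v_2*w_2 = 2*-3*4*-2 = 48  (running total: 12)
T_{211}*u_2*v_1*w_1 = -4*3*-2*1 = 24  (running total: 36)
T_{212}*u_2*v_1*w_2 = 4*3*-2*-2 = 48  (running total: 84)
T_{221}*u_2*v_2*w_1 = -3*3*4*1 = -36  (running total: 48)
T_{222}*u_2*v_2*w_2 = 1*3*4*-2 = -24  (running total: 24)
S = 24

24


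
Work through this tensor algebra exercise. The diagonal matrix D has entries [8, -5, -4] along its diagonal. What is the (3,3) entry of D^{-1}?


For a diagonal matrix, the inverse has entries (D^{-1})_{ii} = 1/d_{ii}.
The diagonal entries are: d_{11} = 8, d_{22} = -5, d_{33} = -4
We need (D^{-1})_{33} = 1/d_{33} = 1/-4 = -1/4

-1/4


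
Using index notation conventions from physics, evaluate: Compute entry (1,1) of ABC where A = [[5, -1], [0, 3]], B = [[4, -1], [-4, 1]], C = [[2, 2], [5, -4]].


(ABC)_{11} = sum_m (AB)_{1m} C_{m1}. First compute row 1 of AB.
(AB)_{11} = 5*4 + -1*-4 = 24
(AB)_{12} = 5*-1 + -1*1 = -6
Now contract with column 1 of C:
(AB)_{11} * C_{11} = 24 * 2 = 48
(AB)_{12} * C_{21} = -6 * 5 = -30
(ABC)_{11} = 48 + -30 = 18

18


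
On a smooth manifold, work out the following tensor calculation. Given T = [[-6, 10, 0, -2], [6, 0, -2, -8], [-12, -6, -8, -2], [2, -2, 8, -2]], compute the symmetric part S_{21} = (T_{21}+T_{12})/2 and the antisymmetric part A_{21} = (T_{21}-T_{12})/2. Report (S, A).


T_{21} = 6
T_{12} = 10
S_{21} = (6 + 10)/2 = 16/2 = 8
A_{21} = (6 - 10)/2 = -4/2 = -2
Check: S + A = 8 + -2 = 6 = T_{21}.

(8, -2)


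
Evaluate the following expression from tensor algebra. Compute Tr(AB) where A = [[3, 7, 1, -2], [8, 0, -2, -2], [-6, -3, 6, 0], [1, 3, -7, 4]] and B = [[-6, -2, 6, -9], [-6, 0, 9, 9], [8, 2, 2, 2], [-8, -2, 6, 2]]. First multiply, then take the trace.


Tr(AB) = sum_i (AB)_{ii} where (AB)_{ii} = sum_k A_{ik} B_{ki}.
(AB)_{11} = 3*-6 + 7*-6 + 1*8 + -2*-8 = -36
(AB)_{22} = 8*-2 + 0*0 + -2*2 + -2*-2 = -16
(AB)_{33} = -6*6 + -3*9 + 6*2 + 0*6 = -51
(AB)_{44} = 1*-9 + 3*9 + -7*2 + 4*2 = 12
Tr(AB) = -36 + -16 + -51 + 12 = -91

-91


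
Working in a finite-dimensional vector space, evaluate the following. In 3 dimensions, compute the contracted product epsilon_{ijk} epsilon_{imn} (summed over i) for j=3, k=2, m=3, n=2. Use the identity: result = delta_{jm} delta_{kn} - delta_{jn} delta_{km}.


Using the identity: epsilon_{ijk} epsilon_{imn} = delta_{jm} delta_{kn} - delta_{jn} delta_{km}.
delta_{33} = 1
delta_{22} = 1
delta_{32} = 0
delta_{23} = 0
Result = 1 * 1 - 0 * 0 = 1 - 0 = 1

1


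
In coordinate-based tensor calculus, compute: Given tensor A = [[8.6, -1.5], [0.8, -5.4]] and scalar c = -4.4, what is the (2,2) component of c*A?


Scalar multiplication: (cA)_{ij} = c * A_{ij}.
c = -4.4
A_{22} = -5.4
(cA)_{22} = -4.4 * -5.4 = 23.76

23.76


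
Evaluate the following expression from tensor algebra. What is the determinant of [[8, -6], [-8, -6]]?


For a 2x2 matrix [[a, b], [c, d]], det = a*d - b*c.
a = 8, b = -6, c = -8, d = -6
a*d = 8 * -6 = -48
b*c = -6 * -8 = 48
det = -48 - 48 = -96

-96


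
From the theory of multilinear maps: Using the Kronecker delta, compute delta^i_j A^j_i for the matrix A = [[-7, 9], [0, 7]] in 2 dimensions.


The contraction (trace) of a rank-2 tensor is the sum of its diagonal elements.
Diagonal entries: A[1,1] = -7, A[2,2] = 7
Tr(A) = -7 + 7 = 0

0


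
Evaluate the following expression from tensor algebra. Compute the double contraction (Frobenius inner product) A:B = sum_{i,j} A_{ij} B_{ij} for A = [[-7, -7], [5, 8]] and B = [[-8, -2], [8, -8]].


A:B = sum over all i,j of A_{ij} * B_{ij}.
Row 1: -7*-8=56, -7*-2=14 => row sum = 70
Row 2: 5*8=40, 8*-8=-64 => row sum = -24
Total = 70 + -24 = 46

46


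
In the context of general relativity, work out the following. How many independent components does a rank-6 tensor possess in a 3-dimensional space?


The number of components of a rank-r tensor in d dimensions is d^r.
Here d = 3 and r = 6.
3^6 = 729

729


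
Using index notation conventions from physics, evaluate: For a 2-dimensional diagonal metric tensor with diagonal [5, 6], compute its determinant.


For a diagonal metric, the determinant is the product of diagonal entries.
Diagonal entries: 5, 6
det(g) = 5 * 6 = 30

30


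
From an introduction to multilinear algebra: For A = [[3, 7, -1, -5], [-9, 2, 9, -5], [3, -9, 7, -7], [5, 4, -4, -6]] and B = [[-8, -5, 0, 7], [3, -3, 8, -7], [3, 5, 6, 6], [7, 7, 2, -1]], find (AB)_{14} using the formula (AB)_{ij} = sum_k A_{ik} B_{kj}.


(AB)_{ij} = sum_k A_{ik} B_{kj}.
For i=1, j=4:
A_{11} * B_{14} = 3 * 7 = 21
A_{12} * B_{24} = 7 * -7 = -49
A_{13} * B_{34} = -1 * 6 = -6
A_{14} * B_{44} = -5 * -1 = 5
Sum = 21 + -49 + -6 + 5 = -29

-29


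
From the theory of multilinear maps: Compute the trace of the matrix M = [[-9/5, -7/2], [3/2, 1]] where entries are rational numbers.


The trace is the sum of diagonal entries.
Diagonal: M[1,1] = -9/5, M[2,2] = 1
Tr(M) = -9/5 + 1
Computing step by step:
After adding M[1,1]: -9/5
After adding M[2,2]: -4/5
Tr(M) = -4/5

-4/5


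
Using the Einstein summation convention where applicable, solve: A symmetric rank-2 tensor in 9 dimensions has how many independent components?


A symmetric rank-2 tensor in d dimensions has d(d+1)/2 independent components.
d = 9
d(d+1)/2 = 9 * 10 / 2 = 90 / 2 = 45

45


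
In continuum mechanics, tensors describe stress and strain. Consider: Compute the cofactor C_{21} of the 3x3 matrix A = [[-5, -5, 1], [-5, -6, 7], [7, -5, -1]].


To find cofactor C_{21}, delete row 2 and column 1.
The resulting 2x2 submatrix is: [[-5, 1], [-5, -1]]
Minor M_{21} = -5*-1 - 1*-5
  = 5 - -5 = 10
Sign = (-1)^(2+1) = (-1)^3 = -1
Cofactor C_{21} = -1 * 10 = -10

-10


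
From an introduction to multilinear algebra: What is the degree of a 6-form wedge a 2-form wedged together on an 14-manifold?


The degree of a wedge product is the sum of the degrees of the individual forms.
Degrees: 6, 2
Total degree = 6 + 2 = 8

8


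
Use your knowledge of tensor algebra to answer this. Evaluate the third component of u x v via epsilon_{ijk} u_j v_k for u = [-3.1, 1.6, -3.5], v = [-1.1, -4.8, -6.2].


(u x v)_3 = sum_{j,k} epsilon_{3jk} u_j v_k. Only permutations of (1,2,3) contribute; the two non-zero terms are:
eps_{312} u_1 v_2 = 1 * -3.1 * -4.8 = 14.88
eps_{321} u_2 v_1 = -1 * 1.6 * -1.1 = 1.76
(u x v)_3 = 16.64

16.64


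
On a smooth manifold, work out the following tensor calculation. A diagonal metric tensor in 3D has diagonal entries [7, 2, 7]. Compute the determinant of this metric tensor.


For a diagonal metric, the determinant is the product of diagonal entries.
Diagonal entries: 7, 2, 7
det(g) = 7 * 2 * 7 = 98

98


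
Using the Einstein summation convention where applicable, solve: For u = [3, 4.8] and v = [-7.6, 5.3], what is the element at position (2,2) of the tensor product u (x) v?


The outer product entry T_{ij} = u_i * v_j.
We need i=2, j=2.
u_2 = 4.8, v_2 = 5.3
T_{2,2} = 4.8 * 5.3 = 25.44

25.44


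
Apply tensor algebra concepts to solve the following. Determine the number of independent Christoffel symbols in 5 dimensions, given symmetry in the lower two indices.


Christoffel symbols Gamma^k_{ij} are symmetric in i,j, so there are d * d(d+1)/2 independent symbols.
d = 5
d(d+1)/2 = 5 * 6 / 2 = 15
Total = 5 * 15 = 75

75


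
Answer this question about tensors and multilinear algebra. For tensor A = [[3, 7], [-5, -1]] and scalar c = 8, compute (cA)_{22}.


Scalar multiplication: (cA)_{ij} = c * A_{ij}.
c = 8
A_{22} = -1
(cA)_{22} = 8 * -1 = -8

-8


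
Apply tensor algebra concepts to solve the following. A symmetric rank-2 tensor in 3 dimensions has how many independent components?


A symmetric rank-2 tensor in d dimensions has d(d+1)/2 independent components.
d = 3
d(d+1)/2 = 3 * 4 / 2 = 12 / 2 = 6

6


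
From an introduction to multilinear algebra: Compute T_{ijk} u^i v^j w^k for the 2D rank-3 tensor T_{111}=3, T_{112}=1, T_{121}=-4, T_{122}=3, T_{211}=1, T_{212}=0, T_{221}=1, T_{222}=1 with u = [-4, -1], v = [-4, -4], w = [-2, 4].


S = sum over i,j,k of T_{ijk} u_i v_j w_k. Expanding all 8 terms:
T_{111}*u_1*v_1*w_1 = 3*-4*-4*-2 = -96  (running total: -96)
T_{112}*u_1*v_1*w_2 = 1*-4*-4*4 = 64  (running total: -32)
T_{121}*u_1*v_2*w_1 = -4*-4*-4*-2 = 128  (running total: 96)
T_{122}*u_1*v_2*w_2 = 3*-4*-4*4 = 192  (running total: 288)
T_{211}*u_2*v_1*w_1 = 1*-1*-4*-2 = -8  (running total: 280)
T_{212}*u_2*v_1*w_2 = 0*-1*-4*4 = 0  (running total: 280)
T_{221}*u_2*v_2*w_1 = 1*-1*-4*-2 = -8  (running total: 272)
T_{222}*u_2*v_2*w_2 = 1*-1*-4*4 = 16  (running total: 288)
S = 288

288


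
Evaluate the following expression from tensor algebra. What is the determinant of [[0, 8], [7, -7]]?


For a 2x2 matrix [[a, b], [c, d]], det = a*d - b*c.
a = 0, b = 8, c = 7, d = -7
a*d = 0 * -7 = 0
b*c = 8 * 7 = 56
det = 0 - 56 = -56

-56


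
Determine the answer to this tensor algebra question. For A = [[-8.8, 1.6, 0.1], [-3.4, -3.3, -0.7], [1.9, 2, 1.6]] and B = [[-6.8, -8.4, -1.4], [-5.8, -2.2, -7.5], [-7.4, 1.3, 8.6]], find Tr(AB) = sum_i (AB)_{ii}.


Tr(AB) = sum_i (AB)_{ii} where (AB)_{ii} = sum_k A_{ik} B_{ki}.
(AB)_{11} = -8.8*-6.8 + 1.6*-5.8 + 0.1*-7.4 = 49.82
(AB)_{22} = -3.4*-8.4 + -3.3*-2.2 + -0.7*1.3 = 34.91
(AB)_{33} = 1.9*-1.4 + 2*-7.5 + 1.6*8.6 = -3.9
Tr(AB) = 49.82 + 34.91 + -3.9 = 80.83

80.83


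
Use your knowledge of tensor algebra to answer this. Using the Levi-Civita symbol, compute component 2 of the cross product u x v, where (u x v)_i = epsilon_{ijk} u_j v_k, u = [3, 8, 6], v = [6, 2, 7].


(u x v)_2 = sum_{j,k} epsilon_{2jk} u_j v_k. Only permutations of (1,2,3) contribute; the two non-zero terms are:
eps_{213} u_1 v_3 = -1 * 3 * 7 = -21
eps_{231} u_3 v_1 = 1 * 6 * 6 = 36
(u x v)_2 = 15

15


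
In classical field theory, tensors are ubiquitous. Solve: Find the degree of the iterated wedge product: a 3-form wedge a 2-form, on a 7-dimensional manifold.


The degree of a wedge product is the sum of the degrees of the individual forms.
Degrees: 3, 2
Total degree = 3 + 2 = 5

5


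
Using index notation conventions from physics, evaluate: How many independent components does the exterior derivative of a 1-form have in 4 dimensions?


The exterior derivative of a p-form is a (p+1)-form.
Its number of independent components is C(n, p+1).
n = 4, p+1 = 2
C(4, 2) = 6

6


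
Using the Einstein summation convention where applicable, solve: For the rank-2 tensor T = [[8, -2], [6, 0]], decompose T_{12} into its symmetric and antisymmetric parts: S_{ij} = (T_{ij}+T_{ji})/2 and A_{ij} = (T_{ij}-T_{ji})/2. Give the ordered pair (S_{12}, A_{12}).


T_{12} = -2
T_{21} = 6
S_{12} = (-2 + 6)/2 = 4/2 = 2
A_{12} = (-2 - 6)/2 = -8/2 = -4
Check: S + A = 2 + -4 = -2 = T_{12}.

(2, -4)


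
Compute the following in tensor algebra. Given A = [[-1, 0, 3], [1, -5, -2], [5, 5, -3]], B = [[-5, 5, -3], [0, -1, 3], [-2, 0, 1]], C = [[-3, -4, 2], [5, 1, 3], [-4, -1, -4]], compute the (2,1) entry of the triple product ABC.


(ABC)_{21} = sum_m (AB)_{2m} C_{m1}. First compute row 2 of AB.
(AB)_{21} = 1*-5 + -5*0 + -2*-2 = -1
(AB)_{22} = 1*5 + -5*-1 + -2*0 = 10
(AB)_{23} = 1*-3 + -5*3 + -2*1 = -20
Now contract with column 1 of C:
(AB)_{21} * C_{11} = -1 * -3 = 3
(AB)_{22} * C_{21} = 10 * 5 = 50
(AB)_{23} * C_{31} = -20 * -4 = 80
(ABC)_{21} = 3 + 50 + 80 = 133

133


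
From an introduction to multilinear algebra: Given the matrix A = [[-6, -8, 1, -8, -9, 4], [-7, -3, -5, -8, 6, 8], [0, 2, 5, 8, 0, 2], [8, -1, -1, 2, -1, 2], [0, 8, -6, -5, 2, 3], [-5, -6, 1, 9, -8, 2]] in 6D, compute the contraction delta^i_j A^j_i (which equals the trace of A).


The contraction (trace) of a rank-2 tensor is the sum of its diagonal elements.
Diagonal entries: A[1,1] = -6, A[2,2] = -3, A[3,3] = 5, A[4,4] = 2, A[5,5] = 2, A[6,6] = 2
Tr(A) = -6 + -3 + 5 + 2 + 2 + 2 = 2

2


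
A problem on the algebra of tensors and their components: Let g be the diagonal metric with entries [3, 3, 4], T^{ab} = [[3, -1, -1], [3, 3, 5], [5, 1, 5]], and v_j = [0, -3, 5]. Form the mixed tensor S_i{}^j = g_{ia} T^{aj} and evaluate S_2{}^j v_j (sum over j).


Step 1: lower the first index. For a diagonal metric, g_{ia} T^{aj} = g_{ii} T^{ij} (no sum on i).
g_{22} = 3
S_2{}^1 = 3 * T^{21} = 3 * 3 = 9
S_2{}^2 = 3 * T^{22} = 3 * 3 = 9
S_2{}^3 = 3 * T^{23} = 3 * 5 = 15
Step 2: contract S_2{}^j with v_j.
S_2{}^1 * v_1 = 9 * 0 = 0
S_2{}^2 * v_2 = 9 * -3 = -27
S_2{}^3 * v_3 = 15 * 5 = 75
Result = 0 + -27 + 75 = 48

48


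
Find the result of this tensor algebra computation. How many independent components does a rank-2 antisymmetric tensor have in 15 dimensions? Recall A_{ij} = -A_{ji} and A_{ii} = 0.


An antisymmetric rank-2 tensor satisfies A_{ij} = -A_{ji}, so diagonal entries are zero.
The independent components are the upper-triangular entries: C(n, 2) = n(n-1)/2.
n = 15
C(15, 2) = 15 * 14 / 2 = 210 / 2 = 105

105


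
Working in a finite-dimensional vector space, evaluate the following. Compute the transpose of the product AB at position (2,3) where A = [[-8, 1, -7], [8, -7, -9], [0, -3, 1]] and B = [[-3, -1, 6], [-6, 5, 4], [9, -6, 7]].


(AB)^T_{ij} = (AB)_{ji} = sum_k A_{jk} B_{ki}.
For i=2, j=3 we need (AB)_{32}:
A_{31} * B_{12} = 0 * -1 = 0
A_{32} * B_{22} = -3 * 5 = -15
A_{33} * B_{32} = 1 * -6 = -6
Sum = 0 + -15 + -6 = -21

-21


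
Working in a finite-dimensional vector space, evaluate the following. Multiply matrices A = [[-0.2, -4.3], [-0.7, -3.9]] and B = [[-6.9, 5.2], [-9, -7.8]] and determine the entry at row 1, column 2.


(AB)_{ij} = sum_k A_{ik} B_{kj}.
For i=1, j=2:
A_{11} * B_{12} = -0.2 * 5.2 = -1.04
A_{12} * B_{22} = -4.3 * -7.8 = 33.54
Sum = -1.04 + 33.54 = 32.5

32.5


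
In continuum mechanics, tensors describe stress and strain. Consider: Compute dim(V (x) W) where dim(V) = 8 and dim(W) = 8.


The dimension of a tensor product is the product of dimensions.
dim(V) = 8, dim(W) = 8
dim(V (x) W) = 8 * 8 = 64

64


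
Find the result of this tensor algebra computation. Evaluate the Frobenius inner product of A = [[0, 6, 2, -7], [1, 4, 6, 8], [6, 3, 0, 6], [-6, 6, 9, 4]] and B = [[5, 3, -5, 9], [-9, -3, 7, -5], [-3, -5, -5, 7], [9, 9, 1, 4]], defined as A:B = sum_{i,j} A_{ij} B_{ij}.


A:B = sum over all i,j of A_{ij} * B_{ij}.
Row 1: 0*5=0, 6*3=18, 2*-5=-10, -7*9=-63 => row sum = -55
Row 2: 1*-9=-9, 4*-3=-12, 6*7=42, 8*-5=-40 => row sum = -19
Row 3: 6*-3=-18, 3*-5=-15, 0*-5=0, 6*7=42 => row sum = 9
Row 4: -6*9=-54, 6*9=54, 9*1=9, 4*4=16 => row sum = 25
Total = -55 + -19 + 9 + 25 = -40

-40


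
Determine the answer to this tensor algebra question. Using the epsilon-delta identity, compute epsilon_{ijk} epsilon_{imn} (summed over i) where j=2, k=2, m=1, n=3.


Using the identity: epsilon_{ijk} epsilon_{imn} = delta_{jm} delta_{kn} - delta_{jn} delta_{km}.
delta_{21} = 0
delta_{23} = 0
delta_{23} = 0
delta_{21} = 0
Result = 0 * 0 - 0 * 0 = 0 - 0 = 0

0


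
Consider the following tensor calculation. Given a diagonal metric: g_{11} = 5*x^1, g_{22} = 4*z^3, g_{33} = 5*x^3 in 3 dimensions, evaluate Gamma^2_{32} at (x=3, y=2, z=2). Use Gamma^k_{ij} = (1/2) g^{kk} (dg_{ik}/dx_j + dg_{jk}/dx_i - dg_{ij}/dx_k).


For a diagonal metric, Gamma^k_{ij} = (1/2) g^{kk} (dg_{ik}/dx_j + dg_{jk}/dx_i - dg_{ij}/dx_k).
The metric is diagonal, so g_{ab} = 0 for a != b.
At the given point: g_{11} = 15, g_{22} = 32, g_{33} = 135
g^{22} = 1/32
dg_{32}/dx_2 = 0 (off-diagonal)
dg_{22}/dx_3 = dg_{22}/dx_3 = 48
dg_{32}/dx_2 = 0 (off-diagonal)
Numerator = 0 + 48 - 0 = 48
Gamma^2_{32} = 48 / (2 * 32) = 3/4

3/4


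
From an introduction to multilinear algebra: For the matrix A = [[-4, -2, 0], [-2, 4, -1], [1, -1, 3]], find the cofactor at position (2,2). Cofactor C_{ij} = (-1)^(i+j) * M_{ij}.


To find cofactor C_{22}, delete row 2 and column 2.
The resulting 2x2 submatrix is: [[-4, 0], [1, 3]]
Minor M_{22} = -4*3 - 0*1
  = -12 - 0 = -12
Sign = (-1)^(2+2) = (-1)^4 = 1
Cofactor C_{22} = 1 * -12 = -12

-12


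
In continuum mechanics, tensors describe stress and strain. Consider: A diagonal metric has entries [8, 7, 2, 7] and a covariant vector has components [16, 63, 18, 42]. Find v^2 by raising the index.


To raise an index with a diagonal metric: v^i = v_i / g_{ii}.
For index 2: v_2 = 63, g_{22} = 7
v^2 = 63 / 7 = 9

9


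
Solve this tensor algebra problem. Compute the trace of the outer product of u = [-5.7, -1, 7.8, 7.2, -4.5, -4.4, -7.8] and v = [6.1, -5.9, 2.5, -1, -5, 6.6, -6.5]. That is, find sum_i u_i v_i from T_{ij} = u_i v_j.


The outer product gives T_{ij} = u_i v_j.
The trace (contraction) is Tr(T) = sum_i T_{ii} = sum_i u_i v_i.
Diagonal entries:
T_{11} = u_1 * v_1 = -5.7 * 6.1 = -34.77
T_{22} = u_2 * v_2 = -1 * -5.9 = 5.9
T_{33} = u_3 * v_3 = 7.8 * 2.5 = 19.5
T_{44} = u_4 * v_4 = 7.2 * -1 = -7.2
T_{55} = u_5 * v_5 = -4.5 * -5 = 22.5
T_{66} = u_6 * v_6 = -4.4 * 6.6 = -29.04
T_{77} = u_7 * v_7 = -7.8 * -6.5 = 50.7
Tr(T) = -34.77 + 5.9 + 19.5 + -7.2 + 22.5 + -29.04 + 50.7 = 27.59

27.59


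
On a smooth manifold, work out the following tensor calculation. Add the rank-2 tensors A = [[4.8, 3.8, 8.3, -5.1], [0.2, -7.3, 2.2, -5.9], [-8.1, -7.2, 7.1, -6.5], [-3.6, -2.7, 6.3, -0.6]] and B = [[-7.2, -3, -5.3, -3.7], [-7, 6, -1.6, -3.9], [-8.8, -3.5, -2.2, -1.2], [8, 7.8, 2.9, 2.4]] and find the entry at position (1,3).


Tensor addition is component-wise: (A + B)_{ij} = A_{ij} + B_{ij}.
A_{13} = 8.3
B_{13} = -5.3
(A + B)_{13} = 8.3 + -5.3 = 3

3


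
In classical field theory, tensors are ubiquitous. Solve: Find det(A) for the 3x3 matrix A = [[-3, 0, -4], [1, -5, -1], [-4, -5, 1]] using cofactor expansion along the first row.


Expanding along the first row, det(A) = a11*M_11 - a12*M_12 + a13*M_13, where M_1j is the (1,j) minor.
Minor M_11 = -5*1 - -1*-5 = -10
Minor M_12 = 1*1 - -1*-4 = -3
Minor M_13 = 1*-5 - -5*-4 = -25
det = -3*(-10) - 0*(-3) + -4*(-25)
    = 30 - 0 + 100
    = 130

130


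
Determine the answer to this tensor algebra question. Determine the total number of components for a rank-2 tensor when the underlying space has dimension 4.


The number of components of a rank-r tensor in d dimensions is d^r.
Here d = 4 and r = 2.
4^2 = 16

16


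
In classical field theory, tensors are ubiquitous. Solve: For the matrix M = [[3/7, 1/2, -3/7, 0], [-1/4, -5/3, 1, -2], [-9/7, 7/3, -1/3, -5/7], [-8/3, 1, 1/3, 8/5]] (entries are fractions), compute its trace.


The trace is the sum of diagonal entries.
Diagonal: M[1,1] = 3/7, M[2,2] = -5/3, M[3,3] = -1/3, M[4,4] = 8/5
Tr(M) = 3/7 + -5/3 + -1/3 + 8/5
Computing step by step:
After adding M[1,1]: 3/7
After adding M[2,2]: -26/21
After adding M[3,3]: -11/7
After adding M[4,4]: 1/35
Tr(M) = 1/35

1/35


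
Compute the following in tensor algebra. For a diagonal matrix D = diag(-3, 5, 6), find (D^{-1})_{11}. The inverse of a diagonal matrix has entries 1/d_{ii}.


For a diagonal matrix, the inverse has entries (D^{-1})_{ii} = 1/d_{ii}.
The diagonal entries are: d_{11} = -3, d_{22} = 5, d_{33} = 6
We need (D^{-1})_{11} = 1/d_{11} = 1/-3 = -1/3

-1/3


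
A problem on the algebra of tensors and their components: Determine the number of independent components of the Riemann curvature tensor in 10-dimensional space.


The Riemann tensor in d dimensions has d^2(d^2 - 1)/12 independent components.
d = 10, so d^2 = 100
d^2 - 1 = 99
d^2(d^2 - 1) = 100 * 99 = 9900
Divide by 12: 9900 / 12 = 825

825


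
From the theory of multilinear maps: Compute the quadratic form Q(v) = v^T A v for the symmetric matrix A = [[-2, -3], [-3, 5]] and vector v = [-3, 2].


First compute Av:
(Av)_1 = -2*-3 + -3*2 = 0
(Av)_2 = -3*-3 + 5*2 = 19
Av = [0, 19]
Then v^T (Av) = -3*0 + 2*19
= 0 + 38 = 38

38


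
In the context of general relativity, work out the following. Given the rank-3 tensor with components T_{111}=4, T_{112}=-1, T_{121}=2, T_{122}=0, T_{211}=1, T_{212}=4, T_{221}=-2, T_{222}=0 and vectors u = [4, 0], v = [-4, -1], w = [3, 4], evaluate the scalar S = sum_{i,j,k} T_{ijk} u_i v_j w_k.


S = sum over i,j,k of T_{ijk} u_i v_j w_k. Expanding all 8 terms:
T_{111}*u_1*v_1*w_1 = 4*4*-4*3 = -192  (running total: -192)
T_{112}*u_1*v_1*w_2 = -1*4*-4*4 = 64  (running total: -128)
T_{121}*u_1*v_2*w_1 = 2*4*-1*3 = -24  (running total: -152)
T_{122}*u_1*v_2*w_2 = 0*4*-1*4 = 0  (running total: -152)
T_{211}*u_2*v_1*w_1 = 1*0*-4*3 = 0  (running total: -152)
T_{212}*u_2*v_1*w_2 = 4*0*-4*4 = 0  (running total: -152)
T_{221}*u_2*v_2*w_1 = -2*0*-1*3 = 0  (running total: -152)
T_{222}*u_2*v_2*w_2 = 0*0*-1*4 = 0  (running total: -152)
S = -152

-152


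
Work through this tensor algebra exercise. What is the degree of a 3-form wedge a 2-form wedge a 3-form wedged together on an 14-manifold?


The degree of a wedge product is the sum of the degrees of the individual forms.
Degrees: 3, 2, 3
Total degree = 3 + 2 + 3 = 8

8


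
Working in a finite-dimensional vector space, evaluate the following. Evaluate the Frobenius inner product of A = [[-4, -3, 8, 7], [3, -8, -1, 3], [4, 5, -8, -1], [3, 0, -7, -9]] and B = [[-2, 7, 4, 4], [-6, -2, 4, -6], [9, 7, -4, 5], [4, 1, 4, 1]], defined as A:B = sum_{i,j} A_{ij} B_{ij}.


A:B = sum over all i,j of A_{ij} * B_{ij}.
Row 1: -4*-2=8, -3*7=-21, 8*4=32, 7*4=28 => row sum = 47
Row 2: 3*-6=-18, -8*-2=16, -1*4=-4, 3*-6=-18 => row sum = -24
Row 3: 4*9=36, 5*7=35, -8*-4=32, -1*5=-5 => row sum = 98
Row 4: 3*4=12, 0*1=0, -7*4=-28, -9*1=-9 => row sum = -25
Total = 47 + -24 + 98 + -25 = 96

96


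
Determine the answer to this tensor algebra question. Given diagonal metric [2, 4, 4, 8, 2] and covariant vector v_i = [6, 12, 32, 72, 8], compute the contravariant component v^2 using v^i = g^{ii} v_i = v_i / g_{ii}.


To raise an index with a diagonal metric: v^i = v_i / g_{ii}.
For index 2: v_2 = 12, g_{22} = 4
v^2 = 12 / 4 = 3

3


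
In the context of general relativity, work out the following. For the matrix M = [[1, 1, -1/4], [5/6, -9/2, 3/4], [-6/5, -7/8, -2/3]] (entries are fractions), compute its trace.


The trace is the sum of diagonal entries.
Diagonal: M[1,1] = 1, M[2,2] = -9/2, M[3,3] = -2/3
Tr(M) = 1 + -9/2 + -2/3
Computing step by step:
After adding M[1,1]: 1
After adding M[2,2]: -7/2
After adding M[3,3]: -25/6
Tr(M) = -25/6

-25/6


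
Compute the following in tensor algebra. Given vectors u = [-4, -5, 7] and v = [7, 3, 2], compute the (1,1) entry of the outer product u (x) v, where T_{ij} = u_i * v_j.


The outer product entry T_{ij} = u_i * v_j.
We need i=1, j=1.
u_1 = -4, v_1 = 7
T_{1,1} = -4 * 7 = -28

-28


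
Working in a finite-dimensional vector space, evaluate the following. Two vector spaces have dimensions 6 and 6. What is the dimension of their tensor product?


The dimension of a tensor product is the product of dimensions.
dim(V) = 6, dim(W) = 6
dim(V (x) W) = 6 * 6 = 36

36


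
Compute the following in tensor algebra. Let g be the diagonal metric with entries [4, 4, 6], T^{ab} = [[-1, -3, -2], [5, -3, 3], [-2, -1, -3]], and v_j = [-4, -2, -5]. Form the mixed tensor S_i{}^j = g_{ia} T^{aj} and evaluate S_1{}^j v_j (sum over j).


Step 1: lower the first index. For a diagonal metric, g_{ia} T^{aj} = g_{ii} T^{ij} (no sum on i).
g_{11} = 4
S_1{}^1 = 4 * T^{11} = 4 * -1 = -4
S_1{}^2 = 4 * T^{12} = 4 * -3 = -12
S_1{}^3 = 4 * T^{13} = 4 * -2 = -8
Step 2: contract S_1{}^j with v_j.
S_1{}^1 * v_1 = -4 * -4 = 16
S_1{}^2 * v_2 = -12 * -2 = 24
S_1{}^3 * v_3 = -8 * -5 = 40
Result = 16 + 24 + 40 = 80

80


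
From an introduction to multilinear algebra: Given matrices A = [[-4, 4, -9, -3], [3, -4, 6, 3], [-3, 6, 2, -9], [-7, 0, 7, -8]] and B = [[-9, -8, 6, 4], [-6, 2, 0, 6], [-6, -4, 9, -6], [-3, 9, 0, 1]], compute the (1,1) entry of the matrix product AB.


(AB)_{ij} = sum_k A_{ik} B_{kj}.
For i=1, j=1:
A_{11} * B_{11} = -4 * -9 = 36
A_{12} * B_{21} = 4 * -6 = -24
A_{13} * B_{31} = -9 * -6 = 54
A_{14} * B_{41} = -3 * -3 = 9
Sum = 36 + -24 + 54 + 9 = 75

75


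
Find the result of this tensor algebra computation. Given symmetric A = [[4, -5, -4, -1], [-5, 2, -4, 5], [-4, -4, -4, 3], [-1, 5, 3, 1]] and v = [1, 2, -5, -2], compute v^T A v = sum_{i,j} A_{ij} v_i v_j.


First compute Av:
(Av)_1 = 4*1 + -5*2 + -4*-5 + -1*-2 = 16
(Av)_2 = -5*1 + 2*2 + -4*-5 + 5*-2 = 9
(Av)_3 = -4*1 + -4*2 + -4*-5 + 3*-2 = 2
(Av)_4 = -1*1 + 5*2 + 3*-5 + 1*-2 = -8
Av = [16, 9, 2, -8]
Then v^T (Av) = 1*16 + 2*9 + -5*2 + -2*-8
= 16 + 18 + -10 + 16 = 40

40


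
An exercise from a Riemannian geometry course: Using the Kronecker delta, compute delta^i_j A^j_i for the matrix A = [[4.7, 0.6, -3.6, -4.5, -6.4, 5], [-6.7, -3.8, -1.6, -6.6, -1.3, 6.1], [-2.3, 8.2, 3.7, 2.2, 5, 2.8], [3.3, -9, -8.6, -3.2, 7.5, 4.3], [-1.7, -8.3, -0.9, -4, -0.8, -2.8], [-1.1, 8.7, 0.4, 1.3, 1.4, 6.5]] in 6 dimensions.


The contraction (trace) of a rank-2 tensor is the sum of its diagonal elements.
Diagonal entries: A[1,1] = 4.7, A[2,2] = -3.8, A[3,3] = 3.7, A[4,4] = -3.2, A[5,5] = -0.8, A[6,6] = 6.5
Tr(A) = 4.7 + -3.8 + 3.7 + -3.2 + -0.8 + 6.5 = 7.1

7.1


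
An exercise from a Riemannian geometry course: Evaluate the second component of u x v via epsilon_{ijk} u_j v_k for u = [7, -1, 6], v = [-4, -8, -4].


(u x v)_2 = sum_{j,k} epsilon_{2jk} u_j v_k. Only permutations of (1,2,3) contribute; the two non-zero terms are:
eps_{213} u_1 v_3 = -1 * 7 * -4 = 28
eps_{231} u_3 v_1 = 1 * 6 * -4 = -24
(u x v)_2 = 4

4


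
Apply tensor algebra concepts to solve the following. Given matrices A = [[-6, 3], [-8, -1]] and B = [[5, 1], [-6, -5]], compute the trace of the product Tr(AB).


Tr(AB) = sum_i (AB)_{ii} where (AB)_{ii} = sum_k A_{ik} B_{ki}.
(AB)_{11} = -6*5 + 3*-6 = -48
(AB)_{22} = -8*1 + -1*-5 = -3
Tr(AB) = -48 + -3 = -51

-51


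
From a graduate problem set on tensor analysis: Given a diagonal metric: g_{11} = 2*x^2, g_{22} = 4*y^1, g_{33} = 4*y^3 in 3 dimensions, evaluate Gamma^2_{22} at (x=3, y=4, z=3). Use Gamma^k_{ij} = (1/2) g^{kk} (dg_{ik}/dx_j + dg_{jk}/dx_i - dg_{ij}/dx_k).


For a diagonal metric, Gamma^k_{ij} = (1/2) g^{kk} (dg_{ik}/dx_j + dg_{jk}/dx_i - dg_{ij}/dx_k).
The metric is diagonal, so g_{ab} = 0 for a != b.
At the given point: g_{11} = 18, g_{22} = 16, g_{33} = 256
g^{22} = 1/16
dg_{22}/dx_2 = dg_{22}/dx_2 = 4
dg_{22}/dx_2 = dg_{22}/dx_2 = 4
dg_{22}/dx_2 = dg_{22}/dx_2 = 4
Numerator = 4 + 4 - 4 = 4
Gamma^2_{22} = 4 / (2 * 16) = 1/8

1/8


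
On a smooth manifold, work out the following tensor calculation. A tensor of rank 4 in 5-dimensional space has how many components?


The number of components of a rank-r tensor in d dimensions is d^r.
Here d = 5 and r = 4.
5^4 = 625

625


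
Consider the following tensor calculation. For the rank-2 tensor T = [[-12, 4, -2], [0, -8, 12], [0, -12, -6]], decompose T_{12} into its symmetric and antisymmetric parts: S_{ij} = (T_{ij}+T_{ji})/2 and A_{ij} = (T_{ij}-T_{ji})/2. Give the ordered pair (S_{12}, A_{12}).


T_{12} = 4
T_{21} = 0
S_{12} = (4 + 0)/2 = 4/2 = 2
A_{12} = (4 - 0)/2 = 4/2 = 2
Check: S + A = 2 + 2 = 4 = T_{12}.

(2, 2)


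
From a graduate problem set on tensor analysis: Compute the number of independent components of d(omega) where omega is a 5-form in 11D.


The exterior derivative of a p-form is a (p+1)-form.
Its number of independent components is C(n, p+1).
n = 11, p+1 = 6
C(11, 6) = 462

462


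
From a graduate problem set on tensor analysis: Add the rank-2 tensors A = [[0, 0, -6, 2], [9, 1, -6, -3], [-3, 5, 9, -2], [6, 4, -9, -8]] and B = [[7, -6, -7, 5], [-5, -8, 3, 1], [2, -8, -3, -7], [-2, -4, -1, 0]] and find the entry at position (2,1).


Tensor addition is component-wise: (A + B)_{ij} = A_{ij} + B_{ij}.
A_{21} = 9
B_{21} = -5
(A + B)_{21} = 9 + -5 = 4

4


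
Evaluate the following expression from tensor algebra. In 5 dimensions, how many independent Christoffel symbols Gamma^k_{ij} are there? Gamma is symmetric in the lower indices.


Christoffel symbols Gamma^k_{ij} are symmetric in i,j, so there are d * d(d+1)/2 independent symbols.
d = 5
d(d+1)/2 = 5 * 6 / 2 = 15
Total = 5 * 15 = 75

75


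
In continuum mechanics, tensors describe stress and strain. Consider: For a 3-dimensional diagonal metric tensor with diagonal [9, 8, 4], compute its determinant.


For a diagonal metric, the determinant is the product of diagonal entries.
Diagonal entries: 9, 8, 4
det(g) = 9 * 8 * 4 = 288

288


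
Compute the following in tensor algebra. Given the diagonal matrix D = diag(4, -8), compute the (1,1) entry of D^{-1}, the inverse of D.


For a diagonal matrix, the inverse has entries (D^{-1})_{ii} = 1/d_{ii}.
The diagonal entries are: d_{11} = 4, d_{22} = -8
We need (D^{-1})_{11} = 1/d_{11} = 1/4 = 1/4

1/4


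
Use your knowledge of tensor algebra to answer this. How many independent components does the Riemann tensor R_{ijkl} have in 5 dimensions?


The Riemann tensor in d dimensions has d^2(d^2 - 1)/12 independent components.
d = 5, so d^2 = 25
d^2 - 1 = 24
d^2(d^2 - 1) = 25 * 24 = 600
Divide by 12: 600 / 12 = 50

50


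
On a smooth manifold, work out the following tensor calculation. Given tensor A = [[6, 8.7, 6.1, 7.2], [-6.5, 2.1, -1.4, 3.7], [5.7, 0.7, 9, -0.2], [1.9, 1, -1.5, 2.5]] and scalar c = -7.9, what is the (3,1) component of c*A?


Scalar multiplication: (cA)_{ij} = c * A_{ij}.
c = -7.9
A_{31} = 5.7
(cA)_{31} = -7.9 * 5.7 = -45.03

-45.03


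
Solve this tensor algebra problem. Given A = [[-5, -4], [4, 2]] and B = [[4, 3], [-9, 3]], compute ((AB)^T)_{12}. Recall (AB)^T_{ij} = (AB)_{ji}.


(AB)^T_{ij} = (AB)_{ji} = sum_k A_{jk} B_{ki}.
For i=1, j=2 we need (AB)_{21}:
A_{21} * B_{11} = 4 * 4 = 16
A_{22} * B_{21} = 2 * -9 = -18
Sum = 16 + -18 = -2

-2


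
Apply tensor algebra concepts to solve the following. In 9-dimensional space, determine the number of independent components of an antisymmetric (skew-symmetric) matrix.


An antisymmetric rank-2 tensor satisfies A_{ij} = -A_{ji}, so diagonal entries are zero.
The independent components are the upper-triangular entries: C(n, 2) = n(n-1)/2.
n = 9
C(9, 2) = 9 * 8 / 2 = 72 / 2 = 36

36


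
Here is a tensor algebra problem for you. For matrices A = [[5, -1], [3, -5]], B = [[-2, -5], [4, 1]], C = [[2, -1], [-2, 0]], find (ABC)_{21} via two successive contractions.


(ABC)_{21} = sum_m (AB)_{2m} C_{m1}. First compute row 2 of AB.
(AB)_{21} = 3*-2 + -5*4 = -26
(AB)_{22} = 3*-5 + -5*1 = -20
Now contract with column 1 of C:
(AB)_{21} * C_{11} = -26 * 2 = -52
(AB)_{22} * C_{21} = -20 * -2 = 40
(ABC)_{21} = -52 + 40 = -12

-12


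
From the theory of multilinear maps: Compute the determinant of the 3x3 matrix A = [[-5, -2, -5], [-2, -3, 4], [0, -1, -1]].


Expanding along the first row, det(A) = a11*M_11 - a12*M_12 + a13*M_13, where M_1j is the (1,j) minor.
Minor M_11 = -3*-1 - 4*-1 = 7
Minor M_12 = -2*-1 - 4*0 = 2
Minor M_13 = -2*-1 - -3*0 = 2
det = -5*(7) - -2*(2) + -5*(2)
    = -35 - -4 + -10
    = -41

-41


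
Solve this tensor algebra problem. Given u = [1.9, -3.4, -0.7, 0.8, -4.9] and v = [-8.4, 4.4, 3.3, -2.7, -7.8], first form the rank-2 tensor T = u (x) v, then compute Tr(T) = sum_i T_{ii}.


The outer product gives T_{ij} = u_i v_j.
The trace (contraction) is Tr(T) = sum_i T_{ii} = sum_i u_i v_i.
Diagonal entries:
T_{11} = u_1 * v_1 = 1.9 * -8.4 = -15.96
T_{22} = u_2 * v_2 = -3.4 * 4.4 = -14.96
T_{33} = u_3 * v_3 = -0.7 * 3.3 = -2.31
T_{44} = u_4 * v_4 = 0.8 * -2.7 = -2.16
T_{55} = u_5 * v_5 = -4.9 * -7.8 = 38.22
Tr(T) = -15.96 + -14.96 + -2.31 + -2.16 + 38.22 = 2.83

2.83


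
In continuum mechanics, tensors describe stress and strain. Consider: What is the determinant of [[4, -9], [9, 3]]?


For a 2x2 matrix [[a, b], [c, d]], det = a*d - b*c.
a = 4, b = -9, c = 9, d = 3
a*d = 4 * 3 = 12
b*c = -9 * 9 = -81
det = 12 - -81 = 93

93


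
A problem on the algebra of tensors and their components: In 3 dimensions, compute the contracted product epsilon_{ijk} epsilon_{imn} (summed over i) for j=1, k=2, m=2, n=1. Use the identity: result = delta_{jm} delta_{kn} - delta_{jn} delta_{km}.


Using the identity: epsilon_{ijk} epsilon_{imn} = delta_{jm} delta_{kn} - delta_{jn} delta_{km}.
delta_{12} = 0
delta_{21} = 0
delta_{11} = 1
delta_{22} = 1
Result = 0 * 0 - 1 * 1 = 0 - 1 = -1

-1


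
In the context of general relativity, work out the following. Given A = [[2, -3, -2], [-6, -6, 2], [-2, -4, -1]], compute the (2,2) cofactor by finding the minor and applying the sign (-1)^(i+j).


To find cofactor C_{22}, delete row 2 and column 2.
The resulting 2x2 submatrix is: [[2, -2], [-2, -1]]
Minor M_{22} = 2*-1 - -2*-2
  = -2 - 4 = -6
Sign = (-1)^(2+2) = (-1)^4 = 1
Cofactor C_{22} = 1 * -6 = -6

-6


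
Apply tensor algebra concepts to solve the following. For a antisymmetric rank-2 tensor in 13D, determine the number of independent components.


A antisymmetric rank-2 tensor in d dimensions has d(d-1)/2 independent components.
d = 13
d(d-1)/2 = 13 * 12 / 2 = 156 / 2 = 78

78


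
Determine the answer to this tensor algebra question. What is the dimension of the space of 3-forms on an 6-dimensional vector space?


The dimension of the space of p-forms on an n-dimensional space is C(n, p).
n = 6, p = 3
C(6, 3) = 6! / (3! * 3!) = 20

20


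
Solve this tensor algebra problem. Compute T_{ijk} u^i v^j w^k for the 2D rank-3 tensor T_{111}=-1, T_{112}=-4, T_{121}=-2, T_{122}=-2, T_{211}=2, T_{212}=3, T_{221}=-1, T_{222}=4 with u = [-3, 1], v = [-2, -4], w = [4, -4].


S = sum over i,j,k of T_{ijk} u_i v_j w_k. Expanding all 8 terms:
T_{111}*u_1*v_1*w_1 = -1*-3*-2*4 = -24  (running total: -24)
T_{112}*u_1*v_1*w_2 = -4*-3*-2*-4 = 96  (running total: 72)
T_{121}*u_1*v_2*w_1 = -2*-3*-4*4 = -96  (running total: -24)
T_{122}*u_1*v_2*w_2 = -2*-3*-4*-4 = 96  (running total: 72)
T_{211}*u_2*v_1*w_1 = 2*1*-2*4 = -16  (running total: 56)
T_{212}*u_2*v_1*w_2 = 3*1*-2*-4 = 24  (running total: 80)
T_{221}*u_2*v_2*w_1 = -1*1*-4*4 = 16  (running total: 96)
T_{222}*u_2*v_2*w_2 = 4*1*-4*-4 = 64  (running total: 160)
S = 160

160


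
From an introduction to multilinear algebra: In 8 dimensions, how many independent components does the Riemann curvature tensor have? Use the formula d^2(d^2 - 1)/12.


The Riemann tensor in d dimensions has d^2(d^2 - 1)/12 independent components.
d = 8, so d^2 = 64
d^2 - 1 = 63
d^2(d^2 - 1) = 64 * 63 = 4032
Divide by 12: 4032 / 12 = 336

336


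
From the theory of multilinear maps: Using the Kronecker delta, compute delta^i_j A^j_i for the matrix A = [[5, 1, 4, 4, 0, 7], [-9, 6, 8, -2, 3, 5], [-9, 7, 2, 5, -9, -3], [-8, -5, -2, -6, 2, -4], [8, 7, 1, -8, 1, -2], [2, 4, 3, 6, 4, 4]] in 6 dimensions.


The contraction (trace) of a rank-2 tensor is the sum of its diagonal elements.
Diagonal entries: A[1,1] = 5, A[2,2] = 6, A[3,3] = 2, A[4,4] = -6, A[5,5] = 1, A[6,6] = 4
Tr(A) = 5 + 6 + 2 + -6 + 1 + 4 = 12

12
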